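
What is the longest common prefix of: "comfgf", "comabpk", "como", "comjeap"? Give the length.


Words: comfgf, comabpk, como, comjeap
  Position 0: all 'c' => match
  Position 1: all 'o' => match
  Position 2: all 'm' => match
  Position 3: ('f', 'a', 'o', 'j') => mismatch, stop
LCP = "com" (length 3)

3


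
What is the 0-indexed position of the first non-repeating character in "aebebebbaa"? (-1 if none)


Input: aebebebbaa
Character frequencies:
  'a': 3
  'b': 4
  'e': 3
Scanning left to right for freq == 1:
  Position 0 ('a'): freq=3, skip
  Position 1 ('e'): freq=3, skip
  Position 2 ('b'): freq=4, skip
  Position 3 ('e'): freq=3, skip
  Position 4 ('b'): freq=4, skip
  Position 5 ('e'): freq=3, skip
  Position 6 ('b'): freq=4, skip
  Position 7 ('b'): freq=4, skip
  Position 8 ('a'): freq=3, skip
  Position 9 ('a'): freq=3, skip
  No unique character found => answer = -1

-1


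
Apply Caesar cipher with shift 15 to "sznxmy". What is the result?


Caesar cipher: shift "sznxmy" by 15
  's' (pos 18) + 15 = pos 7 = 'h'
  'z' (pos 25) + 15 = pos 14 = 'o'
  'n' (pos 13) + 15 = pos 2 = 'c'
  'x' (pos 23) + 15 = pos 12 = 'm'
  'm' (pos 12) + 15 = pos 1 = 'b'
  'y' (pos 24) + 15 = pos 13 = 'n'
Result: hocmbn

hocmbn


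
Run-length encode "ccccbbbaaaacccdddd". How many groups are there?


Input: ccccbbbaaaacccdddd
Scanning for consecutive runs:
  Group 1: 'c' x 4 (positions 0-3)
  Group 2: 'b' x 3 (positions 4-6)
  Group 3: 'a' x 4 (positions 7-10)
  Group 4: 'c' x 3 (positions 11-13)
  Group 5: 'd' x 4 (positions 14-17)
Total groups: 5

5


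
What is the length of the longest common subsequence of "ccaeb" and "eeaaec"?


LCS of "ccaeb" and "eeaaec"
DP table:
           e    e    a    a    e    c
      0    0    0    0    0    0    0
  c   0    0    0    0    0    0    1
  c   0    0    0    0    0    0    1
  a   0    0    0    1    1    1    1
  e   0    1    1    1    1    2    2
  b   0    1    1    1    1    2    2
LCS length = dp[5][6] = 2

2


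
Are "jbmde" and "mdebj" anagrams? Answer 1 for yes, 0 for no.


Strings: "jbmde", "mdebj"
Sorted first:  bdejm
Sorted second: bdejm
Sorted forms match => anagrams

1


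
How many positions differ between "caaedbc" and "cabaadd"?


Comparing "caaedbc" and "cabaadd" position by position:
  Position 0: 'c' vs 'c' => same
  Position 1: 'a' vs 'a' => same
  Position 2: 'a' vs 'b' => DIFFER
  Position 3: 'e' vs 'a' => DIFFER
  Position 4: 'd' vs 'a' => DIFFER
  Position 5: 'b' vs 'd' => DIFFER
  Position 6: 'c' vs 'd' => DIFFER
Positions that differ: 5

5


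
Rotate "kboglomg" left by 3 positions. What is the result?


Input: "kboglomg", rotate left by 3
First 3 characters: "kbo"
Remaining characters: "glomg"
Concatenate remaining + first: "glomg" + "kbo" = "glomgkbo"

glomgkbo


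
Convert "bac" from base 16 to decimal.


Input: "bac" in base 16
Positional expansion:
  Digit 'b' (value 11) x 16^2 = 2816
  Digit 'a' (value 10) x 16^1 = 160
  Digit 'c' (value 12) x 16^0 = 12
Sum = 2988

2988


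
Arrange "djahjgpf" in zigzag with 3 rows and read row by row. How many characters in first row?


Zigzag "djahjgpf" into 3 rows:
Placing characters:
  'd' => row 0
  'j' => row 1
  'a' => row 2
  'h' => row 1
  'j' => row 0
  'g' => row 1
  'p' => row 2
  'f' => row 1
Rows:
  Row 0: "dj"
  Row 1: "jhgf"
  Row 2: "ap"
First row length: 2

2


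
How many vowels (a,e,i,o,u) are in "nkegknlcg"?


Input: nkegknlcg
Checking each character:
  'n' at position 0: consonant
  'k' at position 1: consonant
  'e' at position 2: vowel (running total: 1)
  'g' at position 3: consonant
  'k' at position 4: consonant
  'n' at position 5: consonant
  'l' at position 6: consonant
  'c' at position 7: consonant
  'g' at position 8: consonant
Total vowels: 1

1


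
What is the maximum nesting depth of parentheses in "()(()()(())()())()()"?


Input: "()(()()(())()())()()"
Tracking depth:
  Position 0 '(': depth becomes 1
  Position 1 ')': depth becomes 0
  Position 2 '(': depth becomes 1
  Position 3 '(': depth becomes 2
  Position 4 ')': depth becomes 1
  Position 5 '(': depth becomes 2
  Position 6 ')': depth becomes 1
  Position 7 '(': depth becomes 2
  Position 8 '(': depth becomes 3
  Position 9 ')': depth becomes 2
  Position 10 ')': depth becomes 1
  Position 11 '(': depth becomes 2
  Position 12 ')': depth becomes 1
  Position 13 '(': depth becomes 2
  Position 14 ')': depth becomes 1
  Position 15 ')': depth becomes 0
  Position 16 '(': depth becomes 1
  Position 17 ')': depth becomes 0
  Position 18 '(': depth becomes 1
  Position 19 ')': depth becomes 0
Maximum depth reached: 3

3


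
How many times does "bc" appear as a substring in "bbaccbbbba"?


Searching for "bc" in "bbaccbbbba"
Scanning each position:
  Position 0: "bb" => no
  Position 1: "ba" => no
  Position 2: "ac" => no
  Position 3: "cc" => no
  Position 4: "cb" => no
  Position 5: "bb" => no
  Position 6: "bb" => no
  Position 7: "bb" => no
  Position 8: "ba" => no
Total occurrences: 0

0


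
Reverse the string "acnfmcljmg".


Input: acnfmcljmg
Reading characters right to left:
  Position 9: 'g'
  Position 8: 'm'
  Position 7: 'j'
  Position 6: 'l'
  Position 5: 'c'
  Position 4: 'm'
  Position 3: 'f'
  Position 2: 'n'
  Position 1: 'c'
  Position 0: 'a'
Reversed: gmjlcmfnca

gmjlcmfnca


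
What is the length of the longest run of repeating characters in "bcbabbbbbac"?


Input: "bcbabbbbbac"
Scanning for longest run:
  Position 1 ('c'): new char, reset run to 1
  Position 2 ('b'): new char, reset run to 1
  Position 3 ('a'): new char, reset run to 1
  Position 4 ('b'): new char, reset run to 1
  Position 5 ('b'): continues run of 'b', length=2
  Position 6 ('b'): continues run of 'b', length=3
  Position 7 ('b'): continues run of 'b', length=4
  Position 8 ('b'): continues run of 'b', length=5
  Position 9 ('a'): new char, reset run to 1
  Position 10 ('c'): new char, reset run to 1
Longest run: 'b' with length 5

5


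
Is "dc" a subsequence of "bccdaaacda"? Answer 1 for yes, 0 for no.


Check if "dc" is a subsequence of "bccdaaacda"
Greedy scan:
  Position 0 ('b'): no match needed
  Position 1 ('c'): no match needed
  Position 2 ('c'): no match needed
  Position 3 ('d'): matches sub[0] = 'd'
  Position 4 ('a'): no match needed
  Position 5 ('a'): no match needed
  Position 6 ('a'): no match needed
  Position 7 ('c'): matches sub[1] = 'c'
  Position 8 ('d'): no match needed
  Position 9 ('a'): no match needed
All 2 characters matched => is a subsequence

1


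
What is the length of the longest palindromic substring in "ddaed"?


Input: "ddaed"
Checking substrings for palindromes:
  [0:2] "dd" (len 2) => palindrome
Longest palindromic substring: "dd" with length 2

2


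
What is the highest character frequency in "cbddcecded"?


Input: cbddcecded
Character counts:
  'b': 1
  'c': 3
  'd': 4
  'e': 2
Maximum frequency: 4

4


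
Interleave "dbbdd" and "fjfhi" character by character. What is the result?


Interleaving "dbbdd" and "fjfhi":
  Position 0: 'd' from first, 'f' from second => "df"
  Position 1: 'b' from first, 'j' from second => "bj"
  Position 2: 'b' from first, 'f' from second => "bf"
  Position 3: 'd' from first, 'h' from second => "dh"
  Position 4: 'd' from first, 'i' from second => "di"
Result: dfbjbfdhdi

dfbjbfdhdi


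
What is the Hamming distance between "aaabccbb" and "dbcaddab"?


Comparing "aaabccbb" and "dbcaddab" position by position:
  Position 0: 'a' vs 'd' => differ
  Position 1: 'a' vs 'b' => differ
  Position 2: 'a' vs 'c' => differ
  Position 3: 'b' vs 'a' => differ
  Position 4: 'c' vs 'd' => differ
  Position 5: 'c' vs 'd' => differ
  Position 6: 'b' vs 'a' => differ
  Position 7: 'b' vs 'b' => same
Total differences (Hamming distance): 7

7


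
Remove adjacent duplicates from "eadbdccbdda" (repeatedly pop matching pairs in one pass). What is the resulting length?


Input: eadbdccbdda
Stack-based adjacent duplicate removal:
  Read 'e': push. Stack: e
  Read 'a': push. Stack: ea
  Read 'd': push. Stack: ead
  Read 'b': push. Stack: eadb
  Read 'd': push. Stack: eadbd
  Read 'c': push. Stack: eadbdc
  Read 'c': matches stack top 'c' => pop. Stack: eadbd
  Read 'b': push. Stack: eadbdb
  Read 'd': push. Stack: eadbdbd
  Read 'd': matches stack top 'd' => pop. Stack: eadbdb
  Read 'a': push. Stack: eadbdba
Final stack: "eadbdba" (length 7)

7


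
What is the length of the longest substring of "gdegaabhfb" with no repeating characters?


Input: "gdegaabhfb"
Sliding window (track last position of each char):
  Position 0 ('g'): window [0,0] length 1 -- new best
  Position 1 ('d'): window [0,1] length 2 -- new best
  Position 2 ('e'): window [0,2] length 3 -- new best
  Position 3 ('g'): repeat (last at 0), move window start to 1
  Position 3 ('g'): window [1,3] length 3
  Position 4 ('a'): window [1,4] length 4 -- new best
  Position 5 ('a'): repeat (last at 4), move window start to 5
  Position 5 ('a'): window [5,5] length 1
  Position 6 ('b'): window [5,6] length 2
  Position 7 ('h'): window [5,7] length 3
  Position 8 ('f'): window [5,8] length 4
  Position 9 ('b'): repeat (last at 6), move window start to 7
  Position 9 ('b'): window [7,9] length 3
Longest substring with no repeats: "dega" with length 4

4


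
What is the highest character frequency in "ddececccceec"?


Input: ddececccceec
Character counts:
  'c': 6
  'd': 2
  'e': 4
Maximum frequency: 6

6


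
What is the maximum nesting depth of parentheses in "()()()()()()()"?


Input: "()()()()()()()"
Tracking depth:
  Position 0 '(': depth becomes 1
  Position 1 ')': depth becomes 0
  Position 2 '(': depth becomes 1
  Position 3 ')': depth becomes 0
  Position 4 '(': depth becomes 1
  Position 5 ')': depth becomes 0
  Position 6 '(': depth becomes 1
  Position 7 ')': depth becomes 0
  Position 8 '(': depth becomes 1
  Position 9 ')': depth becomes 0
  Position 10 '(': depth becomes 1
  Position 11 ')': depth becomes 0
  Position 12 '(': depth becomes 1
  Position 13 ')': depth becomes 0
Maximum depth reached: 1

1


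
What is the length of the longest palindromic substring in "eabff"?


Input: "eabff"
Checking substrings for palindromes:
  [3:5] "ff" (len 2) => palindrome
Longest palindromic substring: "ff" with length 2

2


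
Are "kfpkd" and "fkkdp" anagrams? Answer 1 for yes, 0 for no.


Strings: "kfpkd", "fkkdp"
Sorted first:  dfkkp
Sorted second: dfkkp
Sorted forms match => anagrams

1


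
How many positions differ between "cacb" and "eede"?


Comparing "cacb" and "eede" position by position:
  Position 0: 'c' vs 'e' => DIFFER
  Position 1: 'a' vs 'e' => DIFFER
  Position 2: 'c' vs 'd' => DIFFER
  Position 3: 'b' vs 'e' => DIFFER
Positions that differ: 4

4


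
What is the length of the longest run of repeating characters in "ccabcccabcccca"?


Input: "ccabcccabcccca"
Scanning for longest run:
  Position 1 ('c'): continues run of 'c', length=2
  Position 2 ('a'): new char, reset run to 1
  Position 3 ('b'): new char, reset run to 1
  Position 4 ('c'): new char, reset run to 1
  Position 5 ('c'): continues run of 'c', length=2
  Position 6 ('c'): continues run of 'c', length=3
  Position 7 ('a'): new char, reset run to 1
  Position 8 ('b'): new char, reset run to 1
  Position 9 ('c'): new char, reset run to 1
  Position 10 ('c'): continues run of 'c', length=2
  Position 11 ('c'): continues run of 'c', length=3
  Position 12 ('c'): continues run of 'c', length=4
  Position 13 ('a'): new char, reset run to 1
Longest run: 'c' with length 4

4


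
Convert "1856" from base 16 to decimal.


Input: "1856" in base 16
Positional expansion:
  Digit '1' (value 1) x 16^3 = 4096
  Digit '8' (value 8) x 16^2 = 2048
  Digit '5' (value 5) x 16^1 = 80
  Digit '6' (value 6) x 16^0 = 6
Sum = 6230

6230


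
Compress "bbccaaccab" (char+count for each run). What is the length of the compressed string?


Input: bbccaaccab
Runs:
  'b' x 2 => "b2"
  'c' x 2 => "c2"
  'a' x 2 => "a2"
  'c' x 2 => "c2"
  'a' x 1 => "a1"
  'b' x 1 => "b1"
Compressed: "b2c2a2c2a1b1"
Compressed length: 12

12


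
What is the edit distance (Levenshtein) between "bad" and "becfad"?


Computing edit distance: "bad" -> "becfad"
DP table:
           b    e    c    f    a    d
      0    1    2    3    4    5    6
  b   1    0    1    2    3    4    5
  a   2    1    1    2    3    3    4
  d   3    2    2    2    3    4    3
Edit distance = dp[3][6] = 3

3


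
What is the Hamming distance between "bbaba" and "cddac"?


Comparing "bbaba" and "cddac" position by position:
  Position 0: 'b' vs 'c' => differ
  Position 1: 'b' vs 'd' => differ
  Position 2: 'a' vs 'd' => differ
  Position 3: 'b' vs 'a' => differ
  Position 4: 'a' vs 'c' => differ
Total differences (Hamming distance): 5

5


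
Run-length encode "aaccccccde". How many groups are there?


Input: aaccccccde
Scanning for consecutive runs:
  Group 1: 'a' x 2 (positions 0-1)
  Group 2: 'c' x 6 (positions 2-7)
  Group 3: 'd' x 1 (positions 8-8)
  Group 4: 'e' x 1 (positions 9-9)
Total groups: 4

4


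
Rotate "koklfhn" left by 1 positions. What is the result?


Input: "koklfhn", rotate left by 1
First 1 characters: "k"
Remaining characters: "oklfhn"
Concatenate remaining + first: "oklfhn" + "k" = "oklfhnk"

oklfhnk


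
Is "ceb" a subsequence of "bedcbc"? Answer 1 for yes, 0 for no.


Check if "ceb" is a subsequence of "bedcbc"
Greedy scan:
  Position 0 ('b'): no match needed
  Position 1 ('e'): no match needed
  Position 2 ('d'): no match needed
  Position 3 ('c'): matches sub[0] = 'c'
  Position 4 ('b'): no match needed
  Position 5 ('c'): no match needed
Only matched 1/3 characters => not a subsequence

0


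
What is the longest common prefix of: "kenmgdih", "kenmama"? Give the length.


Words: kenmgdih, kenmama
  Position 0: all 'k' => match
  Position 1: all 'e' => match
  Position 2: all 'n' => match
  Position 3: all 'm' => match
  Position 4: ('g', 'a') => mismatch, stop
LCP = "kenm" (length 4)

4


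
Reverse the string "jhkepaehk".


Input: jhkepaehk
Reading characters right to left:
  Position 8: 'k'
  Position 7: 'h'
  Position 6: 'e'
  Position 5: 'a'
  Position 4: 'p'
  Position 3: 'e'
  Position 2: 'k'
  Position 1: 'h'
  Position 0: 'j'
Reversed: kheapekhj

kheapekhj


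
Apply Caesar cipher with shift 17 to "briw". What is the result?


Caesar cipher: shift "briw" by 17
  'b' (pos 1) + 17 = pos 18 = 's'
  'r' (pos 17) + 17 = pos 8 = 'i'
  'i' (pos 8) + 17 = pos 25 = 'z'
  'w' (pos 22) + 17 = pos 13 = 'n'
Result: sizn

sizn


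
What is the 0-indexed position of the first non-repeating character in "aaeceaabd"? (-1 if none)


Input: aaeceaabd
Character frequencies:
  'a': 4
  'b': 1
  'c': 1
  'd': 1
  'e': 2
Scanning left to right for freq == 1:
  Position 0 ('a'): freq=4, skip
  Position 1 ('a'): freq=4, skip
  Position 2 ('e'): freq=2, skip
  Position 3 ('c'): unique! => answer = 3

3


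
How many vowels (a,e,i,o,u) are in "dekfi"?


Input: dekfi
Checking each character:
  'd' at position 0: consonant
  'e' at position 1: vowel (running total: 1)
  'k' at position 2: consonant
  'f' at position 3: consonant
  'i' at position 4: vowel (running total: 2)
Total vowels: 2

2


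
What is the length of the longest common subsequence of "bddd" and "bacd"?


LCS of "bddd" and "bacd"
DP table:
           b    a    c    d
      0    0    0    0    0
  b   0    1    1    1    1
  d   0    1    1    1    2
  d   0    1    1    1    2
  d   0    1    1    1    2
LCS length = dp[4][4] = 2

2


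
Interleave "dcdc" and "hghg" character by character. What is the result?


Interleaving "dcdc" and "hghg":
  Position 0: 'd' from first, 'h' from second => "dh"
  Position 1: 'c' from first, 'g' from second => "cg"
  Position 2: 'd' from first, 'h' from second => "dh"
  Position 3: 'c' from first, 'g' from second => "cg"
Result: dhcgdhcg

dhcgdhcg


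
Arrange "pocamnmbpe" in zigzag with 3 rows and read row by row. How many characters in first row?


Zigzag "pocamnmbpe" into 3 rows:
Placing characters:
  'p' => row 0
  'o' => row 1
  'c' => row 2
  'a' => row 1
  'm' => row 0
  'n' => row 1
  'm' => row 2
  'b' => row 1
  'p' => row 0
  'e' => row 1
Rows:
  Row 0: "pmp"
  Row 1: "oanbe"
  Row 2: "cm"
First row length: 3

3


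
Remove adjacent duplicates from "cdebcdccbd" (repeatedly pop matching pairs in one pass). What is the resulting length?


Input: cdebcdccbd
Stack-based adjacent duplicate removal:
  Read 'c': push. Stack: c
  Read 'd': push. Stack: cd
  Read 'e': push. Stack: cde
  Read 'b': push. Stack: cdeb
  Read 'c': push. Stack: cdebc
  Read 'd': push. Stack: cdebcd
  Read 'c': push. Stack: cdebcdc
  Read 'c': matches stack top 'c' => pop. Stack: cdebcd
  Read 'b': push. Stack: cdebcdb
  Read 'd': push. Stack: cdebcdbd
Final stack: "cdebcdbd" (length 8)

8


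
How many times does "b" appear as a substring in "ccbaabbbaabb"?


Searching for "b" in "ccbaabbbaabb"
Scanning each position:
  Position 0: "c" => no
  Position 1: "c" => no
  Position 2: "b" => MATCH
  Position 3: "a" => no
  Position 4: "a" => no
  Position 5: "b" => MATCH
  Position 6: "b" => MATCH
  Position 7: "b" => MATCH
  Position 8: "a" => no
  Position 9: "a" => no
  Position 10: "b" => MATCH
  Position 11: "b" => MATCH
Total occurrences: 6

6


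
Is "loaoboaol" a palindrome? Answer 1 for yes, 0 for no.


Input: loaoboaol
Reversed: loaoboaol
  Compare pos 0 ('l') with pos 8 ('l'): match
  Compare pos 1 ('o') with pos 7 ('o'): match
  Compare pos 2 ('a') with pos 6 ('a'): match
  Compare pos 3 ('o') with pos 5 ('o'): match
Result: palindrome

1


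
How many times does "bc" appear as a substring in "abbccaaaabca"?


Searching for "bc" in "abbccaaaabca"
Scanning each position:
  Position 0: "ab" => no
  Position 1: "bb" => no
  Position 2: "bc" => MATCH
  Position 3: "cc" => no
  Position 4: "ca" => no
  Position 5: "aa" => no
  Position 6: "aa" => no
  Position 7: "aa" => no
  Position 8: "ab" => no
  Position 9: "bc" => MATCH
  Position 10: "ca" => no
Total occurrences: 2

2


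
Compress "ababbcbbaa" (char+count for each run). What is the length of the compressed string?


Input: ababbcbbaa
Runs:
  'a' x 1 => "a1"
  'b' x 1 => "b1"
  'a' x 1 => "a1"
  'b' x 2 => "b2"
  'c' x 1 => "c1"
  'b' x 2 => "b2"
  'a' x 2 => "a2"
Compressed: "a1b1a1b2c1b2a2"
Compressed length: 14

14


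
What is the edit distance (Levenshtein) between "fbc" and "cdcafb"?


Computing edit distance: "fbc" -> "cdcafb"
DP table:
           c    d    c    a    f    b
      0    1    2    3    4    5    6
  f   1    1    2    3    4    4    5
  b   2    2    2    3    4    5    4
  c   3    2    3    2    3    4    5
Edit distance = dp[3][6] = 5

5


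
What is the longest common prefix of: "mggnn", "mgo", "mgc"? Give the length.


Words: mggnn, mgo, mgc
  Position 0: all 'm' => match
  Position 1: all 'g' => match
  Position 2: ('g', 'o', 'c') => mismatch, stop
LCP = "mg" (length 2)

2


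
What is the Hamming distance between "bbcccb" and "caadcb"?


Comparing "bbcccb" and "caadcb" position by position:
  Position 0: 'b' vs 'c' => differ
  Position 1: 'b' vs 'a' => differ
  Position 2: 'c' vs 'a' => differ
  Position 3: 'c' vs 'd' => differ
  Position 4: 'c' vs 'c' => same
  Position 5: 'b' vs 'b' => same
Total differences (Hamming distance): 4

4


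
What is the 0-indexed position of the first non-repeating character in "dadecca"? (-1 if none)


Input: dadecca
Character frequencies:
  'a': 2
  'c': 2
  'd': 2
  'e': 1
Scanning left to right for freq == 1:
  Position 0 ('d'): freq=2, skip
  Position 1 ('a'): freq=2, skip
  Position 2 ('d'): freq=2, skip
  Position 3 ('e'): unique! => answer = 3

3


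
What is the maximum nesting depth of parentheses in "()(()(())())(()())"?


Input: "()(()(())())(()())"
Tracking depth:
  Position 0 '(': depth becomes 1
  Position 1 ')': depth becomes 0
  Position 2 '(': depth becomes 1
  Position 3 '(': depth becomes 2
  Position 4 ')': depth becomes 1
  Position 5 '(': depth becomes 2
  Position 6 '(': depth becomes 3
  Position 7 ')': depth becomes 2
  Position 8 ')': depth becomes 1
  Position 9 '(': depth becomes 2
  Position 10 ')': depth becomes 1
  Position 11 ')': depth becomes 0
  Position 12 '(': depth becomes 1
  Position 13 '(': depth becomes 2
  Position 14 ')': depth becomes 1
  Position 15 '(': depth becomes 2
  Position 16 ')': depth becomes 1
  Position 17 ')': depth becomes 0
Maximum depth reached: 3

3


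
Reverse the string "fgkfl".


Input: fgkfl
Reading characters right to left:
  Position 4: 'l'
  Position 3: 'f'
  Position 2: 'k'
  Position 1: 'g'
  Position 0: 'f'
Reversed: lfkgf

lfkgf


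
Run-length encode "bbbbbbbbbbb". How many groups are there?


Input: bbbbbbbbbbb
Scanning for consecutive runs:
  Group 1: 'b' x 11 (positions 0-10)
Total groups: 1

1


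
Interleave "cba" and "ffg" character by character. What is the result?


Interleaving "cba" and "ffg":
  Position 0: 'c' from first, 'f' from second => "cf"
  Position 1: 'b' from first, 'f' from second => "bf"
  Position 2: 'a' from first, 'g' from second => "ag"
Result: cfbfag

cfbfag


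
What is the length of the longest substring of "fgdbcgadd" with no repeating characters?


Input: "fgdbcgadd"
Sliding window (track last position of each char):
  Position 0 ('f'): window [0,0] length 1 -- new best
  Position 1 ('g'): window [0,1] length 2 -- new best
  Position 2 ('d'): window [0,2] length 3 -- new best
  Position 3 ('b'): window [0,3] length 4 -- new best
  Position 4 ('c'): window [0,4] length 5 -- new best
  Position 5 ('g'): repeat (last at 1), move window start to 2
  Position 5 ('g'): window [2,5] length 4
  Position 6 ('a'): window [2,6] length 5
  Position 7 ('d'): repeat (last at 2), move window start to 3
  Position 7 ('d'): window [3,7] length 5
  Position 8 ('d'): repeat (last at 7), move window start to 8
  Position 8 ('d'): window [8,8] length 1
Longest substring with no repeats: "fgdbc" with length 5

5


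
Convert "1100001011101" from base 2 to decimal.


Input: "1100001011101" in base 2
Positional expansion:
  Digit '1' (value 1) x 2^12 = 4096
  Digit '1' (value 1) x 2^11 = 2048
  Digit '0' (value 0) x 2^10 = 0
  Digit '0' (value 0) x 2^9 = 0
  Digit '0' (value 0) x 2^8 = 0
  Digit '0' (value 0) x 2^7 = 0
  Digit '1' (value 1) x 2^6 = 64
  Digit '0' (value 0) x 2^5 = 0
  Digit '1' (value 1) x 2^4 = 16
  Digit '1' (value 1) x 2^3 = 8
  Digit '1' (value 1) x 2^2 = 4
  Digit '0' (value 0) x 2^1 = 0
  Digit '1' (value 1) x 2^0 = 1
Sum = 6237

6237


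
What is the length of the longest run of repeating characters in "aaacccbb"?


Input: "aaacccbb"
Scanning for longest run:
  Position 1 ('a'): continues run of 'a', length=2
  Position 2 ('a'): continues run of 'a', length=3
  Position 3 ('c'): new char, reset run to 1
  Position 4 ('c'): continues run of 'c', length=2
  Position 5 ('c'): continues run of 'c', length=3
  Position 6 ('b'): new char, reset run to 1
  Position 7 ('b'): continues run of 'b', length=2
Longest run: 'a' with length 3

3


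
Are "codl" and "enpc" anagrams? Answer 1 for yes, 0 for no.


Strings: "codl", "enpc"
Sorted first:  cdlo
Sorted second: cenp
Differ at position 1: 'd' vs 'e' => not anagrams

0


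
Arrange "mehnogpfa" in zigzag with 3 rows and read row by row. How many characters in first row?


Zigzag "mehnogpfa" into 3 rows:
Placing characters:
  'm' => row 0
  'e' => row 1
  'h' => row 2
  'n' => row 1
  'o' => row 0
  'g' => row 1
  'p' => row 2
  'f' => row 1
  'a' => row 0
Rows:
  Row 0: "moa"
  Row 1: "engf"
  Row 2: "hp"
First row length: 3

3


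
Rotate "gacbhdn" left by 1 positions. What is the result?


Input: "gacbhdn", rotate left by 1
First 1 characters: "g"
Remaining characters: "acbhdn"
Concatenate remaining + first: "acbhdn" + "g" = "acbhdng"

acbhdng


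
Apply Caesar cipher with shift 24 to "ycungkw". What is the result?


Caesar cipher: shift "ycungkw" by 24
  'y' (pos 24) + 24 = pos 22 = 'w'
  'c' (pos 2) + 24 = pos 0 = 'a'
  'u' (pos 20) + 24 = pos 18 = 's'
  'n' (pos 13) + 24 = pos 11 = 'l'
  'g' (pos 6) + 24 = pos 4 = 'e'
  'k' (pos 10) + 24 = pos 8 = 'i'
  'w' (pos 22) + 24 = pos 20 = 'u'
Result: wasleiu

wasleiu


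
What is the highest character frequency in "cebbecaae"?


Input: cebbecaae
Character counts:
  'a': 2
  'b': 2
  'c': 2
  'e': 3
Maximum frequency: 3

3


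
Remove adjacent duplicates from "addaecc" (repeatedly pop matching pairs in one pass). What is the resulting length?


Input: addaecc
Stack-based adjacent duplicate removal:
  Read 'a': push. Stack: a
  Read 'd': push. Stack: ad
  Read 'd': matches stack top 'd' => pop. Stack: a
  Read 'a': matches stack top 'a' => pop. Stack: (empty)
  Read 'e': push. Stack: e
  Read 'c': push. Stack: ec
  Read 'c': matches stack top 'c' => pop. Stack: e
Final stack: "e" (length 1)

1


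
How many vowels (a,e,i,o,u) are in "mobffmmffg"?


Input: mobffmmffg
Checking each character:
  'm' at position 0: consonant
  'o' at position 1: vowel (running total: 1)
  'b' at position 2: consonant
  'f' at position 3: consonant
  'f' at position 4: consonant
  'm' at position 5: consonant
  'm' at position 6: consonant
  'f' at position 7: consonant
  'f' at position 8: consonant
  'g' at position 9: consonant
Total vowels: 1

1


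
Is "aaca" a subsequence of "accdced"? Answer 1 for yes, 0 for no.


Check if "aaca" is a subsequence of "accdced"
Greedy scan:
  Position 0 ('a'): matches sub[0] = 'a'
  Position 1 ('c'): no match needed
  Position 2 ('c'): no match needed
  Position 3 ('d'): no match needed
  Position 4 ('c'): no match needed
  Position 5 ('e'): no match needed
  Position 6 ('d'): no match needed
Only matched 1/4 characters => not a subsequence

0


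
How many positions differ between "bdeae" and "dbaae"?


Comparing "bdeae" and "dbaae" position by position:
  Position 0: 'b' vs 'd' => DIFFER
  Position 1: 'd' vs 'b' => DIFFER
  Position 2: 'e' vs 'a' => DIFFER
  Position 3: 'a' vs 'a' => same
  Position 4: 'e' vs 'e' => same
Positions that differ: 3

3


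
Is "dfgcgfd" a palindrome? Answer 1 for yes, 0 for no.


Input: dfgcgfd
Reversed: dfgcgfd
  Compare pos 0 ('d') with pos 6 ('d'): match
  Compare pos 1 ('f') with pos 5 ('f'): match
  Compare pos 2 ('g') with pos 4 ('g'): match
Result: palindrome

1


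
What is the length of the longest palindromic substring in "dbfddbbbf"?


Input: "dbfddbbbf"
Checking substrings for palindromes:
  [5:8] "bbb" (len 3) => palindrome
  [3:5] "dd" (len 2) => palindrome
  [5:7] "bb" (len 2) => palindrome
  [6:8] "bb" (len 2) => palindrome
Longest palindromic substring: "bbb" with length 3

3


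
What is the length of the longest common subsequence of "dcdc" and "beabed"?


LCS of "dcdc" and "beabed"
DP table:
           b    e    a    b    e    d
      0    0    0    0    0    0    0
  d   0    0    0    0    0    0    1
  c   0    0    0    0    0    0    1
  d   0    0    0    0    0    0    1
  c   0    0    0    0    0    0    1
LCS length = dp[4][6] = 1

1


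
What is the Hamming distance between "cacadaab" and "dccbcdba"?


Comparing "cacadaab" and "dccbcdba" position by position:
  Position 0: 'c' vs 'd' => differ
  Position 1: 'a' vs 'c' => differ
  Position 2: 'c' vs 'c' => same
  Position 3: 'a' vs 'b' => differ
  Position 4: 'd' vs 'c' => differ
  Position 5: 'a' vs 'd' => differ
  Position 6: 'a' vs 'b' => differ
  Position 7: 'b' vs 'a' => differ
Total differences (Hamming distance): 7

7


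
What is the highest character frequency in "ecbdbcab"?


Input: ecbdbcab
Character counts:
  'a': 1
  'b': 3
  'c': 2
  'd': 1
  'e': 1
Maximum frequency: 3

3


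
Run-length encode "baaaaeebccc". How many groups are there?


Input: baaaaeebccc
Scanning for consecutive runs:
  Group 1: 'b' x 1 (positions 0-0)
  Group 2: 'a' x 4 (positions 1-4)
  Group 3: 'e' x 2 (positions 5-6)
  Group 4: 'b' x 1 (positions 7-7)
  Group 5: 'c' x 3 (positions 8-10)
Total groups: 5

5


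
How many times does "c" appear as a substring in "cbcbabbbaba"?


Searching for "c" in "cbcbabbbaba"
Scanning each position:
  Position 0: "c" => MATCH
  Position 1: "b" => no
  Position 2: "c" => MATCH
  Position 3: "b" => no
  Position 4: "a" => no
  Position 5: "b" => no
  Position 6: "b" => no
  Position 7: "b" => no
  Position 8: "a" => no
  Position 9: "b" => no
  Position 10: "a" => no
Total occurrences: 2

2


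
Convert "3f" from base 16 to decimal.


Input: "3f" in base 16
Positional expansion:
  Digit '3' (value 3) x 16^1 = 48
  Digit 'f' (value 15) x 16^0 = 15
Sum = 63

63


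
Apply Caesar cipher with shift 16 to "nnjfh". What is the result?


Caesar cipher: shift "nnjfh" by 16
  'n' (pos 13) + 16 = pos 3 = 'd'
  'n' (pos 13) + 16 = pos 3 = 'd'
  'j' (pos 9) + 16 = pos 25 = 'z'
  'f' (pos 5) + 16 = pos 21 = 'v'
  'h' (pos 7) + 16 = pos 23 = 'x'
Result: ddzvx

ddzvx


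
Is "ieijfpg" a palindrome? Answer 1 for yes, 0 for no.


Input: ieijfpg
Reversed: gpfjiei
  Compare pos 0 ('i') with pos 6 ('g'): MISMATCH
  Compare pos 1 ('e') with pos 5 ('p'): MISMATCH
  Compare pos 2 ('i') with pos 4 ('f'): MISMATCH
Result: not a palindrome

0


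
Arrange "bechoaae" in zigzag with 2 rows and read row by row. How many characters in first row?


Zigzag "bechoaae" into 2 rows:
Placing characters:
  'b' => row 0
  'e' => row 1
  'c' => row 0
  'h' => row 1
  'o' => row 0
  'a' => row 1
  'a' => row 0
  'e' => row 1
Rows:
  Row 0: "bcoa"
  Row 1: "ehae"
First row length: 4

4


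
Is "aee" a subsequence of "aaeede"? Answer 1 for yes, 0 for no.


Check if "aee" is a subsequence of "aaeede"
Greedy scan:
  Position 0 ('a'): matches sub[0] = 'a'
  Position 1 ('a'): no match needed
  Position 2 ('e'): matches sub[1] = 'e'
  Position 3 ('e'): matches sub[2] = 'e'
  Position 4 ('d'): no match needed
  Position 5 ('e'): no match needed
All 3 characters matched => is a subsequence

1


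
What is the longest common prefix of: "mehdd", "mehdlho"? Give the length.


Words: mehdd, mehdlho
  Position 0: all 'm' => match
  Position 1: all 'e' => match
  Position 2: all 'h' => match
  Position 3: all 'd' => match
  Position 4: ('d', 'l') => mismatch, stop
LCP = "mehd" (length 4)

4


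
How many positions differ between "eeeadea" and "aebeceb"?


Comparing "eeeadea" and "aebeceb" position by position:
  Position 0: 'e' vs 'a' => DIFFER
  Position 1: 'e' vs 'e' => same
  Position 2: 'e' vs 'b' => DIFFER
  Position 3: 'a' vs 'e' => DIFFER
  Position 4: 'd' vs 'c' => DIFFER
  Position 5: 'e' vs 'e' => same
  Position 6: 'a' vs 'b' => DIFFER
Positions that differ: 5

5


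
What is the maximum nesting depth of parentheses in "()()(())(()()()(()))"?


Input: "()()(())(()()()(()))"
Tracking depth:
  Position 0 '(': depth becomes 1
  Position 1 ')': depth becomes 0
  Position 2 '(': depth becomes 1
  Position 3 ')': depth becomes 0
  Position 4 '(': depth becomes 1
  Position 5 '(': depth becomes 2
  Position 6 ')': depth becomes 1
  Position 7 ')': depth becomes 0
  Position 8 '(': depth becomes 1
  Position 9 '(': depth becomes 2
  Position 10 ')': depth becomes 1
  Position 11 '(': depth becomes 2
  Position 12 ')': depth becomes 1
  Position 13 '(': depth becomes 2
  Position 14 ')': depth becomes 1
  Position 15 '(': depth becomes 2
  Position 16 '(': depth becomes 3
  Position 17 ')': depth becomes 2
  Position 18 ')': depth becomes 1
  Position 19 ')': depth becomes 0
Maximum depth reached: 3

3


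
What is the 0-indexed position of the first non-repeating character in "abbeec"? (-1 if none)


Input: abbeec
Character frequencies:
  'a': 1
  'b': 2
  'c': 1
  'e': 2
Scanning left to right for freq == 1:
  Position 0 ('a'): unique! => answer = 0

0


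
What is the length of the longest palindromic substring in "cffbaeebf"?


Input: "cffbaeebf"
Checking substrings for palindromes:
  [1:3] "ff" (len 2) => palindrome
  [5:7] "ee" (len 2) => palindrome
Longest palindromic substring: "ff" with length 2

2


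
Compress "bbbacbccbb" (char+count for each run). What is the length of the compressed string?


Input: bbbacbccbb
Runs:
  'b' x 3 => "b3"
  'a' x 1 => "a1"
  'c' x 1 => "c1"
  'b' x 1 => "b1"
  'c' x 2 => "c2"
  'b' x 2 => "b2"
Compressed: "b3a1c1b1c2b2"
Compressed length: 12

12


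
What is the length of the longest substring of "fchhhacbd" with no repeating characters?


Input: "fchhhacbd"
Sliding window (track last position of each char):
  Position 0 ('f'): window [0,0] length 1 -- new best
  Position 1 ('c'): window [0,1] length 2 -- new best
  Position 2 ('h'): window [0,2] length 3 -- new best
  Position 3 ('h'): repeat (last at 2), move window start to 3
  Position 3 ('h'): window [3,3] length 1
  Position 4 ('h'): repeat (last at 3), move window start to 4
  Position 4 ('h'): window [4,4] length 1
  Position 5 ('a'): window [4,5] length 2
  Position 6 ('c'): window [4,6] length 3
  Position 7 ('b'): window [4,7] length 4 -- new best
  Position 8 ('d'): window [4,8] length 5 -- new best
Longest substring with no repeats: "hacbd" with length 5

5


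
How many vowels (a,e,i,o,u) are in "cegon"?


Input: cegon
Checking each character:
  'c' at position 0: consonant
  'e' at position 1: vowel (running total: 1)
  'g' at position 2: consonant
  'o' at position 3: vowel (running total: 2)
  'n' at position 4: consonant
Total vowels: 2

2


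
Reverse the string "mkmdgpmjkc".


Input: mkmdgpmjkc
Reading characters right to left:
  Position 9: 'c'
  Position 8: 'k'
  Position 7: 'j'
  Position 6: 'm'
  Position 5: 'p'
  Position 4: 'g'
  Position 3: 'd'
  Position 2: 'm'
  Position 1: 'k'
  Position 0: 'm'
Reversed: ckjmpgdmkm

ckjmpgdmkm


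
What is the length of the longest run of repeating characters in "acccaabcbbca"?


Input: "acccaabcbbca"
Scanning for longest run:
  Position 1 ('c'): new char, reset run to 1
  Position 2 ('c'): continues run of 'c', length=2
  Position 3 ('c'): continues run of 'c', length=3
  Position 4 ('a'): new char, reset run to 1
  Position 5 ('a'): continues run of 'a', length=2
  Position 6 ('b'): new char, reset run to 1
  Position 7 ('c'): new char, reset run to 1
  Position 8 ('b'): new char, reset run to 1
  Position 9 ('b'): continues run of 'b', length=2
  Position 10 ('c'): new char, reset run to 1
  Position 11 ('a'): new char, reset run to 1
Longest run: 'c' with length 3

3


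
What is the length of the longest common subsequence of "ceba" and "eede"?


LCS of "ceba" and "eede"
DP table:
           e    e    d    e
      0    0    0    0    0
  c   0    0    0    0    0
  e   0    1    1    1    1
  b   0    1    1    1    1
  a   0    1    1    1    1
LCS length = dp[4][4] = 1

1


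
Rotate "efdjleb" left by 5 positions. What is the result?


Input: "efdjleb", rotate left by 5
First 5 characters: "efdjl"
Remaining characters: "eb"
Concatenate remaining + first: "eb" + "efdjl" = "ebefdjl"

ebefdjl


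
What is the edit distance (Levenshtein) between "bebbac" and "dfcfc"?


Computing edit distance: "bebbac" -> "dfcfc"
DP table:
           d    f    c    f    c
      0    1    2    3    4    5
  b   1    1    2    3    4    5
  e   2    2    2    3    4    5
  b   3    3    3    3    4    5
  b   4    4    4    4    4    5
  a   5    5    5    5    5    5
  c   6    6    6    5    6    5
Edit distance = dp[6][5] = 5

5


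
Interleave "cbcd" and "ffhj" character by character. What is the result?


Interleaving "cbcd" and "ffhj":
  Position 0: 'c' from first, 'f' from second => "cf"
  Position 1: 'b' from first, 'f' from second => "bf"
  Position 2: 'c' from first, 'h' from second => "ch"
  Position 3: 'd' from first, 'j' from second => "dj"
Result: cfbfchdj

cfbfchdj


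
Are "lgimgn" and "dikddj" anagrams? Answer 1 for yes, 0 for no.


Strings: "lgimgn", "dikddj"
Sorted first:  ggilmn
Sorted second: dddijk
Differ at position 0: 'g' vs 'd' => not anagrams

0


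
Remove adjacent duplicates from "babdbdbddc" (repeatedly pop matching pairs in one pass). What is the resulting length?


Input: babdbdbddc
Stack-based adjacent duplicate removal:
  Read 'b': push. Stack: b
  Read 'a': push. Stack: ba
  Read 'b': push. Stack: bab
  Read 'd': push. Stack: babd
  Read 'b': push. Stack: babdb
  Read 'd': push. Stack: babdbd
  Read 'b': push. Stack: babdbdb
  Read 'd': push. Stack: babdbdbd
  Read 'd': matches stack top 'd' => pop. Stack: babdbdb
  Read 'c': push. Stack: babdbdbc
Final stack: "babdbdbc" (length 8)

8


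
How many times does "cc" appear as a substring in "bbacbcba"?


Searching for "cc" in "bbacbcba"
Scanning each position:
  Position 0: "bb" => no
  Position 1: "ba" => no
  Position 2: "ac" => no
  Position 3: "cb" => no
  Position 4: "bc" => no
  Position 5: "cb" => no
  Position 6: "ba" => no
Total occurrences: 0

0


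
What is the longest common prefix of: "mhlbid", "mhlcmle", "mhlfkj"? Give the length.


Words: mhlbid, mhlcmle, mhlfkj
  Position 0: all 'm' => match
  Position 1: all 'h' => match
  Position 2: all 'l' => match
  Position 3: ('b', 'c', 'f') => mismatch, stop
LCP = "mhl" (length 3)

3


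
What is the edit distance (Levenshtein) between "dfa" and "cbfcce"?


Computing edit distance: "dfa" -> "cbfcce"
DP table:
           c    b    f    c    c    e
      0    1    2    3    4    5    6
  d   1    1    2    3    4    5    6
  f   2    2    2    2    3    4    5
  a   3    3    3    3    3    4    5
Edit distance = dp[3][6] = 5

5


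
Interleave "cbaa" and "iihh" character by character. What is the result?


Interleaving "cbaa" and "iihh":
  Position 0: 'c' from first, 'i' from second => "ci"
  Position 1: 'b' from first, 'i' from second => "bi"
  Position 2: 'a' from first, 'h' from second => "ah"
  Position 3: 'a' from first, 'h' from second => "ah"
Result: cibiahah

cibiahah


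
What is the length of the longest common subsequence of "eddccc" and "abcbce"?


LCS of "eddccc" and "abcbce"
DP table:
           a    b    c    b    c    e
      0    0    0    0    0    0    0
  e   0    0    0    0    0    0    1
  d   0    0    0    0    0    0    1
  d   0    0    0    0    0    0    1
  c   0    0    0    1    1    1    1
  c   0    0    0    1    1    2    2
  c   0    0    0    1    1    2    2
LCS length = dp[6][6] = 2

2


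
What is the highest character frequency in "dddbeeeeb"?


Input: dddbeeeeb
Character counts:
  'b': 2
  'd': 3
  'e': 4
Maximum frequency: 4

4


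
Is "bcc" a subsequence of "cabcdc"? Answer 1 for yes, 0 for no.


Check if "bcc" is a subsequence of "cabcdc"
Greedy scan:
  Position 0 ('c'): no match needed
  Position 1 ('a'): no match needed
  Position 2 ('b'): matches sub[0] = 'b'
  Position 3 ('c'): matches sub[1] = 'c'
  Position 4 ('d'): no match needed
  Position 5 ('c'): matches sub[2] = 'c'
All 3 characters matched => is a subsequence

1


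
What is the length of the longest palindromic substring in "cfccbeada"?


Input: "cfccbeada"
Checking substrings for palindromes:
  [0:3] "cfc" (len 3) => palindrome
  [6:9] "ada" (len 3) => palindrome
  [2:4] "cc" (len 2) => palindrome
Longest palindromic substring: "cfc" with length 3

3


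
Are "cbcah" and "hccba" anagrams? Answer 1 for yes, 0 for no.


Strings: "cbcah", "hccba"
Sorted first:  abcch
Sorted second: abcch
Sorted forms match => anagrams

1


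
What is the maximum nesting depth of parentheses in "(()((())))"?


Input: "(()((())))"
Tracking depth:
  Position 0 '(': depth becomes 1
  Position 1 '(': depth becomes 2
  Position 2 ')': depth becomes 1
  Position 3 '(': depth becomes 2
  Position 4 '(': depth becomes 3
  Position 5 '(': depth becomes 4
  Position 6 ')': depth becomes 3
  Position 7 ')': depth becomes 2
  Position 8 ')': depth becomes 1
  Position 9 ')': depth becomes 0
Maximum depth reached: 4

4


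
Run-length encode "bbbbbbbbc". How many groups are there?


Input: bbbbbbbbc
Scanning for consecutive runs:
  Group 1: 'b' x 8 (positions 0-7)
  Group 2: 'c' x 1 (positions 8-8)
Total groups: 2

2
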